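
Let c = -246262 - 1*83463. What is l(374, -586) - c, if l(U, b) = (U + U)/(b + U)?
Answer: 17475238/53 ≈ 3.2972e+5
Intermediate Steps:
c = -329725 (c = -246262 - 83463 = -329725)
l(U, b) = 2*U/(U + b) (l(U, b) = (2*U)/(U + b) = 2*U/(U + b))
l(374, -586) - c = 2*374/(374 - 586) - 1*(-329725) = 2*374/(-212) + 329725 = 2*374*(-1/212) + 329725 = -187/53 + 329725 = 17475238/53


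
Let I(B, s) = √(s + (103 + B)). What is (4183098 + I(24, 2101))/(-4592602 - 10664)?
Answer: -697183/767211 - √557/2301633 ≈ -0.90873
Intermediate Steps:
I(B, s) = √(103 + B + s)
(4183098 + I(24, 2101))/(-4592602 - 10664) = (4183098 + √(103 + 24 + 2101))/(-4592602 - 10664) = (4183098 + √2228)/(-4603266) = (4183098 + 2*√557)*(-1/4603266) = -697183/767211 - √557/2301633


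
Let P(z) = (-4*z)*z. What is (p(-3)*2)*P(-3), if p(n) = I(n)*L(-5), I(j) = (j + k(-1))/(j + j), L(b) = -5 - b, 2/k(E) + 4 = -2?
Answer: 0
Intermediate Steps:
k(E) = -⅓ (k(E) = 2/(-4 - 2) = 2/(-6) = 2*(-⅙) = -⅓)
P(z) = -4*z²
I(j) = (-⅓ + j)/(2*j) (I(j) = (j - ⅓)/(j + j) = (-⅓ + j)/((2*j)) = (-⅓ + j)*(1/(2*j)) = (-⅓ + j)/(2*j))
p(n) = 0 (p(n) = ((-1 + 3*n)/(6*n))*(-5 - 1*(-5)) = ((-1 + 3*n)/(6*n))*(-5 + 5) = ((-1 + 3*n)/(6*n))*0 = 0)
(p(-3)*2)*P(-3) = (0*2)*(-4*(-3)²) = 0*(-4*9) = 0*(-36) = 0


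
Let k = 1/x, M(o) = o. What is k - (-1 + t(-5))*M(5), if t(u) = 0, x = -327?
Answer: 1634/327 ≈ 4.9969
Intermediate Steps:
k = -1/327 (k = 1/(-327) = -1/327 ≈ -0.0030581)
k - (-1 + t(-5))*M(5) = -1/327 - (-1 + 0)*5 = -1/327 - (-1)*5 = -1/327 - 1*(-5) = -1/327 + 5 = 1634/327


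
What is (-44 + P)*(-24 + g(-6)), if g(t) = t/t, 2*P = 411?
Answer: -7429/2 ≈ -3714.5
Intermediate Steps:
P = 411/2 (P = (½)*411 = 411/2 ≈ 205.50)
g(t) = 1
(-44 + P)*(-24 + g(-6)) = (-44 + 411/2)*(-24 + 1) = (323/2)*(-23) = -7429/2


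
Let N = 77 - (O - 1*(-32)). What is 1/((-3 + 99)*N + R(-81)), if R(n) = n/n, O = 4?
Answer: 1/3937 ≈ 0.00025400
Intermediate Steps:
R(n) = 1
N = 41 (N = 77 - (4 - 1*(-32)) = 77 - (4 + 32) = 77 - 1*36 = 77 - 36 = 41)
1/((-3 + 99)*N + R(-81)) = 1/((-3 + 99)*41 + 1) = 1/(96*41 + 1) = 1/(3936 + 1) = 1/3937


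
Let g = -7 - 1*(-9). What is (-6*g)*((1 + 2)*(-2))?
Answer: 72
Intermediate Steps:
g = 2 (g = -7 + 9 = 2)
(-6*g)*((1 + 2)*(-2)) = (-6*2)*((1 + 2)*(-2)) = -36*(-2) = -12*(-6) = 72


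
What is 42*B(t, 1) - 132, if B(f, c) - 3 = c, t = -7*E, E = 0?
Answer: 36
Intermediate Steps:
t = 0 (t = -7*0 = 0)
B(f, c) = 3 + c
42*B(t, 1) - 132 = 42*(3 + 1) - 132 = 42*4 - 132 = 168 - 132 = 36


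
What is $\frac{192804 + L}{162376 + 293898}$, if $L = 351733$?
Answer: $\frac{77791}{65182} \approx 1.1934$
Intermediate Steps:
$\frac{192804 + L}{162376 + 293898} = \frac{192804 + 351733}{162376 + 293898} = \frac{544537}{456274} = 544537 \cdot \frac{1}{456274} = \frac{77791}{65182}$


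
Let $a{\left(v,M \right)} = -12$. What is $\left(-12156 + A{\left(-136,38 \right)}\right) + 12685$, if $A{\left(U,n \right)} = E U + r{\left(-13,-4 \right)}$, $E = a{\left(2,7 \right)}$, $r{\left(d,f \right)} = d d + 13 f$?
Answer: $2278$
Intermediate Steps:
$r{\left(d,f \right)} = d^{2} + 13 f$
$E = -12$
$A{\left(U,n \right)} = 117 - 12 U$ ($A{\left(U,n \right)} = - 12 U + \left(\left(-13\right)^{2} + 13 \left(-4\right)\right) = - 12 U + \left(169 - 52\right) = - 12 U + 117 = 117 - 12 U$)
$\left(-12156 + A{\left(-136,38 \right)}\right) + 12685 = \left(-12156 + \left(117 - -1632\right)\right) + 12685 = \left(-12156 + \left(117 + 1632\right)\right) + 12685 = \left(-12156 + 1749\right) + 12685 = -10407 + 12685 = 2278$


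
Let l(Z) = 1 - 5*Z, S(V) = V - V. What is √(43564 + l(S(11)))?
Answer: √43565 ≈ 208.72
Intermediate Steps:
S(V) = 0
√(43564 + l(S(11))) = √(43564 + (1 - 5*0)) = √(43564 + (1 + 0)) = √(43564 + 1) = √43565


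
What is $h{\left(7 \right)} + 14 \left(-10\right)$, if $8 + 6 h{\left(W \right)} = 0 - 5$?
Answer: $- \frac{853}{6} \approx -142.17$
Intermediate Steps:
$h{\left(W \right)} = - \frac{13}{6}$ ($h{\left(W \right)} = - \frac{4}{3} + \frac{0 - 5}{6} = - \frac{4}{3} + \frac{1}{6} \left(-5\right) = - \frac{4}{3} - \frac{5}{6} = - \frac{13}{6}$)
$h{\left(7 \right)} + 14 \left(-10\right) = - \frac{13}{6} + 14 \left(-10\right) = - \frac{13}{6} - 140 = - \frac{853}{6}$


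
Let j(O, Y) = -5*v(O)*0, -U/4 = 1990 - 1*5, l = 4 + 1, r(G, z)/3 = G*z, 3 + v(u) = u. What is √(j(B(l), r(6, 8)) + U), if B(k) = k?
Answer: 2*I*√1985 ≈ 89.107*I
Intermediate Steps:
v(u) = -3 + u
r(G, z) = 3*G*z (r(G, z) = 3*(G*z) = 3*G*z)
l = 5
U = -7940 (U = -4*(1990 - 1*5) = -4*(1990 - 5) = -4*1985 = -7940)
j(O, Y) = 0 (j(O, Y) = -5*(-3 + O)*0 = (15 - 5*O)*0 = 0)
√(j(B(l), r(6, 8)) + U) = √(0 - 7940) = √(-7940) = 2*I*√1985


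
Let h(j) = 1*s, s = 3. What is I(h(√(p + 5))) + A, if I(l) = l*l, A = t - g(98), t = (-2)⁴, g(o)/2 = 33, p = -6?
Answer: -41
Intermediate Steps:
g(o) = 66 (g(o) = 2*33 = 66)
t = 16
h(j) = 3 (h(j) = 1*3 = 3)
A = -50 (A = 16 - 1*66 = 16 - 66 = -50)
I(l) = l²
I(h(√(p + 5))) + A = 3² - 50 = 9 - 50 = -41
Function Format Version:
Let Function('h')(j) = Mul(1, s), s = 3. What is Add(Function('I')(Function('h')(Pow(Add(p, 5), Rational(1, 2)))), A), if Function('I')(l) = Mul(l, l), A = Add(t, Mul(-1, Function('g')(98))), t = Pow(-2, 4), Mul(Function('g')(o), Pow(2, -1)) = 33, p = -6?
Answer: -41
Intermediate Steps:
Function('g')(o) = 66 (Function('g')(o) = Mul(2, 33) = 66)
t = 16
Function('h')(j) = 3 (Function('h')(j) = Mul(1, 3) = 3)
A = -50 (A = Add(16, Mul(-1, 66)) = Add(16, -66) = -50)
Function('I')(l) = Pow(l, 2)
Add(Function('I')(Function('h')(Pow(Add(p, 5), Rational(1, 2)))), A) = Add(Pow(3, 2), -50) = Add(9, -50) = -41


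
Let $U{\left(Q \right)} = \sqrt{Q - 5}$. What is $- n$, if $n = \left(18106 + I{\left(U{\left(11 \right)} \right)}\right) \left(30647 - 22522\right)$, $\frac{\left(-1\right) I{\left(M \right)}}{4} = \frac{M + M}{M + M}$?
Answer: $-147078750$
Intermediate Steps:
$U{\left(Q \right)} = \sqrt{-5 + Q}$
$I{\left(M \right)} = -4$ ($I{\left(M \right)} = - 4 \frac{M + M}{M + M} = - 4 \frac{2 M}{2 M} = - 4 \cdot 2 M \frac{1}{2 M} = \left(-4\right) 1 = -4$)
$n = 147078750$ ($n = \left(18106 - 4\right) \left(30647 - 22522\right) = 18102 \cdot 8125 = 147078750$)
$- n = \left(-1\right) 147078750 = -147078750$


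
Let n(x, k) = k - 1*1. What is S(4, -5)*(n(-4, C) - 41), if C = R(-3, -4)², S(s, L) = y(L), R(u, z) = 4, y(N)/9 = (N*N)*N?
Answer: 29250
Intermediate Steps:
y(N) = 9*N³ (y(N) = 9*((N*N)*N) = 9*(N²*N) = 9*N³)
S(s, L) = 9*L³
C = 16 (C = 4² = 16)
n(x, k) = -1 + k (n(x, k) = k - 1 = -1 + k)
S(4, -5)*(n(-4, C) - 41) = (9*(-5)³)*((-1 + 16) - 41) = (9*(-125))*(15 - 41) = -1125*(-26) = 29250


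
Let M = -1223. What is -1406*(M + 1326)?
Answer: -144818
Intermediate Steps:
-1406*(M + 1326) = -1406*(-1223 + 1326) = -1406*103 = -144818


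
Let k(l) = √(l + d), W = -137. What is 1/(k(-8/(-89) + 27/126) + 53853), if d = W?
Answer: 67100838/3613581599137 - I*√212222458/3613581599137 ≈ 1.8569e-5 - 4.0314e-9*I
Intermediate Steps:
d = -137
k(l) = √(-137 + l) (k(l) = √(l - 137) = √(-137 + l))
1/(k(-8/(-89) + 27/126) + 53853) = 1/(√(-137 + (-8/(-89) + 27/126)) + 53853) = 1/(√(-137 + (-8*(-1/89) + 27*(1/126))) + 53853) = 1/(√(-137 + (8/89 + 3/14)) + 53853) = 1/(√(-137 + 379/1246) + 53853) = 1/(√(-170323/1246) + 53853) = 1/(I*√212222458/1246 + 53853) = 1/(53853 + I*√212222458/1246)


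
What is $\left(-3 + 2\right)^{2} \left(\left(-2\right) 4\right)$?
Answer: $-8$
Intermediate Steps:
$\left(-3 + 2\right)^{2} \left(\left(-2\right) 4\right) = \left(-1\right)^{2} \left(-8\right) = 1 \left(-8\right) = -8$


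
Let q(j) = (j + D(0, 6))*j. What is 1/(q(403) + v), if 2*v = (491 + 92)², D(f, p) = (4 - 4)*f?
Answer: 2/664707 ≈ 3.0088e-6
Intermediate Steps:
D(f, p) = 0 (D(f, p) = 0*f = 0)
v = 339889/2 (v = (491 + 92)²/2 = (½)*583² = (½)*339889 = 339889/2 ≈ 1.6994e+5)
q(j) = j² (q(j) = (j + 0)*j = j*j = j²)
1/(q(403) + v) = 1/(403² + 339889/2) = 1/(162409 + 339889/2) = 1/(664707/2) = 2/664707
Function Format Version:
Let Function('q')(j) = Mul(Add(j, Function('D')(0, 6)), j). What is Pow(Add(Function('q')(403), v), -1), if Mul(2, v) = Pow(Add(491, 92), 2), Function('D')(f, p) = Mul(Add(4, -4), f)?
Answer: Rational(2, 664707) ≈ 3.0088e-6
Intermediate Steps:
Function('D')(f, p) = 0 (Function('D')(f, p) = Mul(0, f) = 0)
v = Rational(339889, 2) (v = Mul(Rational(1, 2), Pow(Add(491, 92), 2)) = Mul(Rational(1, 2), Pow(583, 2)) = Mul(Rational(1, 2), 339889) = Rational(339889, 2) ≈ 1.6994e+5)
Function('q')(j) = Pow(j, 2) (Function('q')(j) = Mul(Add(j, 0), j) = Mul(j, j) = Pow(j, 2))
Pow(Add(Function('q')(403), v), -1) = Pow(Add(Pow(403, 2), Rational(339889, 2)), -1) = Pow(Add(162409, Rational(339889, 2)), -1) = Pow(Rational(664707, 2), -1) = Rational(2, 664707)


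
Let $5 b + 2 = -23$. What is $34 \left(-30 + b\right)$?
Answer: $-1190$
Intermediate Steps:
$b = -5$ ($b = - \frac{2}{5} + \frac{1}{5} \left(-23\right) = - \frac{2}{5} - \frac{23}{5} = -5$)
$34 \left(-30 + b\right) = 34 \left(-30 - 5\right) = 34 \left(-35\right) = -1190$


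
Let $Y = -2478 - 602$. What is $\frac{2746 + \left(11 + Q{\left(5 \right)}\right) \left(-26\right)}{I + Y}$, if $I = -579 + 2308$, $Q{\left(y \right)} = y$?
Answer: $- \frac{2330}{1351} \approx -1.7246$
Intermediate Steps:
$Y = -3080$
$I = 1729$
$\frac{2746 + \left(11 + Q{\left(5 \right)}\right) \left(-26\right)}{I + Y} = \frac{2746 + \left(11 + 5\right) \left(-26\right)}{1729 - 3080} = \frac{2746 + 16 \left(-26\right)}{-1351} = \left(2746 - 416\right) \left(- \frac{1}{1351}\right) = 2330 \left(- \frac{1}{1351}\right) = - \frac{2330}{1351}$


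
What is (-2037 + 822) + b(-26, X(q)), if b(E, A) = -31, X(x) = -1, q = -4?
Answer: -1246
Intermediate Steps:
(-2037 + 822) + b(-26, X(q)) = (-2037 + 822) - 31 = -1215 - 31 = -1246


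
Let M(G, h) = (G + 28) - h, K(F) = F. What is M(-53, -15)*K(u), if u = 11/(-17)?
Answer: 110/17 ≈ 6.4706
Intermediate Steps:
u = -11/17 (u = 11*(-1/17) = -11/17 ≈ -0.64706)
M(G, h) = 28 + G - h (M(G, h) = (28 + G) - h = 28 + G - h)
M(-53, -15)*K(u) = (28 - 53 - 1*(-15))*(-11/17) = (28 - 53 + 15)*(-11/17) = -10*(-11/17) = 110/17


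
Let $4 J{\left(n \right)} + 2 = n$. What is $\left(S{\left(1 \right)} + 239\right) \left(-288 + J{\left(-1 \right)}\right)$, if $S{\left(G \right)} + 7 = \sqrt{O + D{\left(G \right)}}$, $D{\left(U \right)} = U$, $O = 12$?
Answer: $-66990 - \frac{1155 \sqrt{13}}{4} \approx -68031.0$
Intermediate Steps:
$J{\left(n \right)} = - \frac{1}{2} + \frac{n}{4}$
$S{\left(G \right)} = -7 + \sqrt{12 + G}$
$\left(S{\left(1 \right)} + 239\right) \left(-288 + J{\left(-1 \right)}\right) = \left(\left(-7 + \sqrt{12 + 1}\right) + 239\right) \left(-288 + \left(- \frac{1}{2} + \frac{1}{4} \left(-1\right)\right)\right) = \left(\left(-7 + \sqrt{13}\right) + 239\right) \left(-288 - \frac{3}{4}\right) = \left(232 + \sqrt{13}\right) \left(-288 - \frac{3}{4}\right) = \left(232 + \sqrt{13}\right) \left(- \frac{1155}{4}\right) = -66990 - \frac{1155 \sqrt{13}}{4}$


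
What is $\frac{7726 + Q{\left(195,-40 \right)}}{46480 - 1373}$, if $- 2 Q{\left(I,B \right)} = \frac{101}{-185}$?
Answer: $\frac{2858721}{16689590} \approx 0.17129$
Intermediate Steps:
$Q{\left(I,B \right)} = \frac{101}{370}$ ($Q{\left(I,B \right)} = - \frac{101 \frac{1}{-185}}{2} = - \frac{101 \left(- \frac{1}{185}\right)}{2} = \left(- \frac{1}{2}\right) \left(- \frac{101}{185}\right) = \frac{101}{370}$)
$\frac{7726 + Q{\left(195,-40 \right)}}{46480 - 1373} = \frac{7726 + \frac{101}{370}}{46480 - 1373} = \frac{2858721}{370 \cdot 45107} = \frac{2858721}{370} \cdot \frac{1}{45107} = \frac{2858721}{16689590}$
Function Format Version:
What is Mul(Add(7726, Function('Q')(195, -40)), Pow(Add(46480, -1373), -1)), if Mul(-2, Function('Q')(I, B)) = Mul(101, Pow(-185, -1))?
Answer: Rational(2858721, 16689590) ≈ 0.17129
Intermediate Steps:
Function('Q')(I, B) = Rational(101, 370) (Function('Q')(I, B) = Mul(Rational(-1, 2), Mul(101, Pow(-185, -1))) = Mul(Rational(-1, 2), Mul(101, Rational(-1, 185))) = Mul(Rational(-1, 2), Rational(-101, 185)) = Rational(101, 370))
Mul(Add(7726, Function('Q')(195, -40)), Pow(Add(46480, -1373), -1)) = Mul(Add(7726, Rational(101, 370)), Pow(Add(46480, -1373), -1)) = Mul(Rational(2858721, 370), Pow(45107, -1)) = Mul(Rational(2858721, 370), Rational(1, 45107)) = Rational(2858721, 16689590)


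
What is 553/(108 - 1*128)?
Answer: -553/20 ≈ -27.650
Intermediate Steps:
553/(108 - 1*128) = 553/(108 - 128) = 553/(-20) = 553*(-1/20) = -553/20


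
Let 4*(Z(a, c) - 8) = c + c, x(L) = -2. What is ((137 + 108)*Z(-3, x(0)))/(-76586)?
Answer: -1715/76586 ≈ -0.022393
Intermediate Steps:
Z(a, c) = 8 + c/2 (Z(a, c) = 8 + (c + c)/4 = 8 + (2*c)/4 = 8 + c/2)
((137 + 108)*Z(-3, x(0)))/(-76586) = ((137 + 108)*(8 + (½)*(-2)))/(-76586) = (245*(8 - 1))*(-1/76586) = (245*7)*(-1/76586) = 1715*(-1/76586) = -1715/76586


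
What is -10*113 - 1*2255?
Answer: -3385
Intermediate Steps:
-10*113 - 1*2255 = -1130 - 2255 = -3385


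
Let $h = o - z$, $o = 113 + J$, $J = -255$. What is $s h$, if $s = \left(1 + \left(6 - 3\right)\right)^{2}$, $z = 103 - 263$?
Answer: $288$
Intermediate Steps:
$z = -160$ ($z = 103 - 263 = -160$)
$o = -142$ ($o = 113 - 255 = -142$)
$h = 18$ ($h = -142 - -160 = -142 + 160 = 18$)
$s = 16$ ($s = \left(1 + \left(6 - 3\right)\right)^{2} = \left(1 + 3\right)^{2} = 4^{2} = 16$)
$s h = 16 \cdot 18 = 288$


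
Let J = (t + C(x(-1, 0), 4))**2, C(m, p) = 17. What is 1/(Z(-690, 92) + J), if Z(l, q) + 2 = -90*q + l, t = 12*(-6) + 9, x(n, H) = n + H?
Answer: -1/6856 ≈ -0.00014586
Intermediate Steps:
x(n, H) = H + n
t = -63 (t = -72 + 9 = -63)
J = 2116 (J = (-63 + 17)**2 = (-46)**2 = 2116)
Z(l, q) = -2 + l - 90*q (Z(l, q) = -2 + (-90*q + l) = -2 + (l - 90*q) = -2 + l - 90*q)
1/(Z(-690, 92) + J) = 1/((-2 - 690 - 90*92) + 2116) = 1/((-2 - 690 - 8280) + 2116) = 1/(-8972 + 2116) = 1/(-6856) = -1/6856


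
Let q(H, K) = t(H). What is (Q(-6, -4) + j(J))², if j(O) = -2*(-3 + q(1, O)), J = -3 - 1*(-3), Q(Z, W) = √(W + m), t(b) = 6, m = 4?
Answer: 36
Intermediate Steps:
q(H, K) = 6
Q(Z, W) = √(4 + W) (Q(Z, W) = √(W + 4) = √(4 + W))
J = 0 (J = -3 + 3 = 0)
j(O) = -6 (j(O) = -2*(-3 + 6) = -2*3 = -6)
(Q(-6, -4) + j(J))² = (√(4 - 4) - 6)² = (√0 - 6)² = (0 - 6)² = (-6)² = 36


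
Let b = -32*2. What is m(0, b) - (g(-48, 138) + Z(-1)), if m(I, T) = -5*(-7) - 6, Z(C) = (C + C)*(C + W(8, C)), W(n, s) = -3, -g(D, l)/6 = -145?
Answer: -849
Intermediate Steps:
g(D, l) = 870 (g(D, l) = -6*(-145) = 870)
b = -64
Z(C) = 2*C*(-3 + C) (Z(C) = (C + C)*(C - 3) = (2*C)*(-3 + C) = 2*C*(-3 + C))
m(I, T) = 29 (m(I, T) = 35 - 6 = 29)
m(0, b) - (g(-48, 138) + Z(-1)) = 29 - (870 + 2*(-1)*(-3 - 1)) = 29 - (870 + 2*(-1)*(-4)) = 29 - (870 + 8) = 29 - 1*878 = 29 - 878 = -849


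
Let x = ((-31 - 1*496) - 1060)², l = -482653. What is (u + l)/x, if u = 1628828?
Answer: 1146175/2518569 ≈ 0.45509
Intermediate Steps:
x = 2518569 (x = ((-31 - 496) - 1060)² = (-527 - 1060)² = (-1587)² = 2518569)
(u + l)/x = (1628828 - 482653)/2518569 = 1146175*(1/2518569) = 1146175/2518569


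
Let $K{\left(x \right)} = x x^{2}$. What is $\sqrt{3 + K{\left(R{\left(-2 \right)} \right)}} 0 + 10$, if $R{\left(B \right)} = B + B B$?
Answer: $10$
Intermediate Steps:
$R{\left(B \right)} = B + B^{2}$
$K{\left(x \right)} = x^{3}$
$\sqrt{3 + K{\left(R{\left(-2 \right)} \right)}} 0 + 10 = \sqrt{3 + \left(- 2 \left(1 - 2\right)\right)^{3}} \cdot 0 + 10 = \sqrt{3 + \left(\left(-2\right) \left(-1\right)\right)^{3}} \cdot 0 + 10 = \sqrt{3 + 2^{3}} \cdot 0 + 10 = \sqrt{3 + 8} \cdot 0 + 10 = \sqrt{11} \cdot 0 + 10 = 0 + 10 = 10$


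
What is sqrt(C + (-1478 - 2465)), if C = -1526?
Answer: I*sqrt(5469) ≈ 73.953*I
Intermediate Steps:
sqrt(C + (-1478 - 2465)) = sqrt(-1526 + (-1478 - 2465)) = sqrt(-1526 - 3943) = sqrt(-5469) = I*sqrt(5469)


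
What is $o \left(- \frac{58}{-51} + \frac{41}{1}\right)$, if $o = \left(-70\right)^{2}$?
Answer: $\frac{10530100}{51} \approx 2.0647 \cdot 10^{5}$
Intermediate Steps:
$o = 4900$
$o \left(- \frac{58}{-51} + \frac{41}{1}\right) = 4900 \left(- \frac{58}{-51} + \frac{41}{1}\right) = 4900 \left(\left(-58\right) \left(- \frac{1}{51}\right) + 41 \cdot 1\right) = 4900 \left(\frac{58}{51} + 41\right) = 4900 \cdot \frac{2149}{51} = \frac{10530100}{51}$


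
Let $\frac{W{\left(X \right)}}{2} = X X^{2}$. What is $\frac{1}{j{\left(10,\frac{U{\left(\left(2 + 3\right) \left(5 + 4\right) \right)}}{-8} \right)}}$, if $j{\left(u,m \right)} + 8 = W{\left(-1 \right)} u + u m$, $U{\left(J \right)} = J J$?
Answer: $- \frac{4}{10237} \approx -0.00039074$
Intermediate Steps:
$W{\left(X \right)} = 2 X^{3}$ ($W{\left(X \right)} = 2 X X^{2} = 2 X^{3}$)
$U{\left(J \right)} = J^{2}$
$j{\left(u,m \right)} = -8 - 2 u + m u$ ($j{\left(u,m \right)} = -8 + \left(2 \left(-1\right)^{3} u + u m\right) = -8 + \left(2 \left(-1\right) u + m u\right) = -8 + \left(- 2 u + m u\right) = -8 - 2 u + m u$)
$\frac{1}{j{\left(10,\frac{U{\left(\left(2 + 3\right) \left(5 + 4\right) \right)}}{-8} \right)}} = \frac{1}{-8 - 20 + \frac{\left(\left(2 + 3\right) \left(5 + 4\right)\right)^{2}}{-8} \cdot 10} = \frac{1}{-8 - 20 + \left(5 \cdot 9\right)^{2} \left(- \frac{1}{8}\right) 10} = \frac{1}{-8 - 20 + 45^{2} \left(- \frac{1}{8}\right) 10} = \frac{1}{-8 - 20 + 2025 \left(- \frac{1}{8}\right) 10} = \frac{1}{-8 - 20 - \frac{10125}{4}} = \frac{1}{- \frac{10237}{4}} = - \frac{4}{10237}$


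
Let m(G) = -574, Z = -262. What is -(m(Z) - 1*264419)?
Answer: 264993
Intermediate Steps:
-(m(Z) - 1*264419) = -(-574 - 1*264419) = -(-574 - 264419) = -1*(-264993) = 264993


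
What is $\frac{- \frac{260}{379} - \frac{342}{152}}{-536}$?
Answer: $\frac{4451}{812576} \approx 0.0054776$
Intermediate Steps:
$\frac{- \frac{260}{379} - \frac{342}{152}}{-536} = \left(\left(-260\right) \frac{1}{379} - \frac{9}{4}\right) \left(- \frac{1}{536}\right) = \left(- \frac{260}{379} - \frac{9}{4}\right) \left(- \frac{1}{536}\right) = \left(- \frac{4451}{1516}\right) \left(- \frac{1}{536}\right) = \frac{4451}{812576}$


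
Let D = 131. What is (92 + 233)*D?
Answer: 42575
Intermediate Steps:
(92 + 233)*D = (92 + 233)*131 = 325*131 = 42575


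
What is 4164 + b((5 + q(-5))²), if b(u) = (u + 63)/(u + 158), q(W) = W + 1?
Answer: 662140/159 ≈ 4164.4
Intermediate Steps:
q(W) = 1 + W
b(u) = (63 + u)/(158 + u)
4164 + b((5 + q(-5))²) = 4164 + (63 + (5 + (1 - 5))²)/(158 + (5 + (1 - 5))²) = 4164 + (63 + (5 - 4)²)/(158 + (5 - 4)²) = 4164 + (63 + 1²)/(158 + 1²) = 4164 + (63 + 1)/(158 + 1) = 4164 + 64/159 = 662140/159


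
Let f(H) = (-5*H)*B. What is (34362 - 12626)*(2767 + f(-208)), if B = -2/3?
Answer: 135219656/3 ≈ 4.5073e+7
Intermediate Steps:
B = -⅔ (B = -2*⅓ = -⅔ ≈ -0.66667)
f(H) = 10*H/3 (f(H) = -5*H*(-⅔) = 10*H/3)
(34362 - 12626)*(2767 + f(-208)) = (34362 - 12626)*(2767 + (10/3)*(-208)) = 21736*(2767 - 2080/3) = 21736*(6221/3) = 135219656/3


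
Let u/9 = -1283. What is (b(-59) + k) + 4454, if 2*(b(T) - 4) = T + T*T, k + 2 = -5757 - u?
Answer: 11957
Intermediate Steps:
u = -11547 (u = 9*(-1283) = -11547)
k = 5788 (k = -2 + (-5757 - 1*(-11547)) = -2 + (-5757 + 11547) = -2 + 5790 = 5788)
b(T) = 4 + T/2 + T²/2 (b(T) = 4 + (T + T*T)/2 = 4 + (T + T²)/2 = 4 + (T/2 + T²/2) = 4 + T/2 + T²/2)
(b(-59) + k) + 4454 = ((4 + (½)*(-59) + (½)*(-59)²) + 5788) + 4454 = ((4 - 59/2 + (½)*3481) + 5788) + 4454 = ((4 - 59/2 + 3481/2) + 5788) + 4454 = (1715 + 5788) + 4454 = 7503 + 4454 = 11957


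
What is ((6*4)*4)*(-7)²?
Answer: 4704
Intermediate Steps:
((6*4)*4)*(-7)² = (24*4)*49 = 96*49 = 4704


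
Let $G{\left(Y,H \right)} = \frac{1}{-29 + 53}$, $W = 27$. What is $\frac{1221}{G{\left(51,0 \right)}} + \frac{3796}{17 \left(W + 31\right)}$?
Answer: $\frac{14448770}{493} \approx 29308.0$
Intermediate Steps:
$G{\left(Y,H \right)} = \frac{1}{24}$
$\frac{1221}{G{\left(51,0 \right)}} + \frac{3796}{17 \left(W + 31\right)} = 1221 \frac{1}{\frac{1}{24}} + \frac{3796}{17 \left(27 + 31\right)} = 1221 \cdot 24 + \frac{3796}{17 \cdot 58} = 29304 + \frac{3796}{986} = 29304 + 3796 \cdot \frac{1}{986} = 29304 + \frac{1898}{493} = \frac{14448770}{493}$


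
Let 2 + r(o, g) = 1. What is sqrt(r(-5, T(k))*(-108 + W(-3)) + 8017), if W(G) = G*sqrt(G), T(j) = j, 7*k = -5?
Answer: sqrt(8125 + 3*I*sqrt(3)) ≈ 90.139 + 0.0288*I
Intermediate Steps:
k = -5/7 (k = (1/7)*(-5) = -5/7 ≈ -0.71429)
W(G) = G**(3/2)
r(o, g) = -1 (r(o, g) = -2 + 1 = -1)
sqrt(r(-5, T(k))*(-108 + W(-3)) + 8017) = sqrt(-(-108 + (-3)**(3/2)) + 8017) = sqrt(-(-108 - 3*I*sqrt(3)) + 8017) = sqrt((108 + 3*I*sqrt(3)) + 8017) = sqrt(8125 + 3*I*sqrt(3))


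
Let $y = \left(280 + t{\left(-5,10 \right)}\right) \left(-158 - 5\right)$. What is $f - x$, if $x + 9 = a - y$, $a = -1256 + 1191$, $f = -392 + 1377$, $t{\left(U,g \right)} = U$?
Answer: $-43766$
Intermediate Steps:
$f = 985$
$y = -44825$ ($y = \left(280 - 5\right) \left(-158 - 5\right) = 275 \left(-163\right) = -44825$)
$a = -65$
$x = 44751$ ($x = -9 - -44760 = -9 + \left(-65 + 44825\right) = -9 + 44760 = 44751$)
$f - x = 985 - 44751 = -43766$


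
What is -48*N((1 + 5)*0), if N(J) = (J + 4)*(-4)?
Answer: 768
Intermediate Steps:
N(J) = -16 - 4*J (N(J) = (4 + J)*(-4) = -16 - 4*J)
-48*N((1 + 5)*0) = -48*(-16 - 4*(1 + 5)*0) = -48*(-16 - 24*0) = -48*(-16 - 4*0) = -48*(-16 + 0) = -48*(-16) = 768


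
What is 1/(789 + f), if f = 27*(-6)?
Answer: 1/627 ≈ 0.0015949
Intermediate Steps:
f = -162
1/(789 + f) = 1/(789 - 162) = 1/627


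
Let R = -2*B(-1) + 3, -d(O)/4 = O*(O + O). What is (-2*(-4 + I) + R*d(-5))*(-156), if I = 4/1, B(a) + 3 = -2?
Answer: 405600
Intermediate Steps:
B(a) = -5 (B(a) = -3 - 2 = -5)
d(O) = -8*O² (d(O) = -4*O*(O + O) = -4*O*2*O = -8*O²)
I = 4 (I = 4*1 = 4)
R = 13 (R = -2*(-5) + 3 = 10 + 3 = 13)
(-2*(-4 + I) + R*d(-5))*(-156) = (-2*(-4 + 4) + 13*(-8*(-5)²))*(-156) = (-2*0 + 13*(-8*25))*(-156) = (0 + 13*(-200))*(-156) = (0 - 2600)*(-156) = -2600*(-156) = 405600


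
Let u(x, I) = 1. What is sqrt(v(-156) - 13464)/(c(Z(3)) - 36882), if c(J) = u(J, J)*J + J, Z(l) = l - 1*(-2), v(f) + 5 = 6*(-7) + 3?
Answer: -I*sqrt(3377)/18436 ≈ -0.0031521*I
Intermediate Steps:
v(f) = -44 (v(f) = -5 + (6*(-7) + 3) = -5 + (-42 + 3) = -5 - 39 = -44)
Z(l) = 2 + l (Z(l) = l + 2 = 2 + l)
c(J) = 2*J (c(J) = 1*J + J = J + J = 2*J)
sqrt(v(-156) - 13464)/(c(Z(3)) - 36882) = sqrt(-44 - 13464)/(2*(2 + 3) - 36882) = sqrt(-13508)/(2*5 - 36882) = (2*I*sqrt(3377))/(10 - 36882) = (2*I*sqrt(3377))/(-36872) = (2*I*sqrt(3377))*(-1/36872) = -I*sqrt(3377)/18436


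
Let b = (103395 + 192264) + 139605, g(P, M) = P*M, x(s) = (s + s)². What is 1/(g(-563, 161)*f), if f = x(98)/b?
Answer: -27204/217633843 ≈ -0.00012500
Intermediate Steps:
x(s) = 4*s² (x(s) = (2*s)² = 4*s²)
g(P, M) = M*P
b = 435264 (b = 295659 + 139605 = 435264)
f = 2401/27204 (f = (4*98²)/435264 = (4*9604)*(1/435264) = 38416*(1/435264) = 2401/27204 ≈ 0.088259)
1/(g(-563, 161)*f) = 1/(((161*(-563)))*(2401/27204)) = (27204/2401)/(-90643) = -1/90643*27204/2401 = -27204/217633843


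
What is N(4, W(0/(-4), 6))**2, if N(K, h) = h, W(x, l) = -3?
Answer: 9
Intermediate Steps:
N(4, W(0/(-4), 6))**2 = (-3)**2 = 9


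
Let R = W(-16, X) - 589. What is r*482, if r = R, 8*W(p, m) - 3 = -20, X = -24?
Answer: -1139689/4 ≈ -2.8492e+5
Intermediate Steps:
W(p, m) = -17/8 (W(p, m) = 3/8 + (⅛)*(-20) = 3/8 - 5/2 = -17/8)
R = -4729/8 (R = -17/8 - 589 = -4729/8 ≈ -591.13)
r = -4729/8 ≈ -591.13
r*482 = -4729/8*482 = -1139689/4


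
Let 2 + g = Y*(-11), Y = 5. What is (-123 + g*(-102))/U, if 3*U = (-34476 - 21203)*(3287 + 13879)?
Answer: -5691/318595238 ≈ -1.7863e-5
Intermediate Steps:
g = -57 (g = -2 + 5*(-11) = -2 - 55 = -57)
U = -318595238 (U = ((-34476 - 21203)*(3287 + 13879))/3 = (-55679*17166)/3 = (⅓)*(-955785714) = -318595238)
(-123 + g*(-102))/U = (-123 - 57*(-102))/(-318595238) = (-123 + 5814)*(-1/318595238) = 5691*(-1/318595238) = -5691/318595238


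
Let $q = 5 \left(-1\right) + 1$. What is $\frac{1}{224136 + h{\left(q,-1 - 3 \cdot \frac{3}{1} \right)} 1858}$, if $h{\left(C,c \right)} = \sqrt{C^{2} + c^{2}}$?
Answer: $\frac{28017}{6229561934} - \frac{929 \sqrt{29}}{12459123868} \approx 4.0959 \cdot 10^{-6}$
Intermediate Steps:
$q = -4$ ($q = -5 + 1 = -4$)
$\frac{1}{224136 + h{\left(q,-1 - 3 \cdot \frac{3}{1} \right)} 1858} = \frac{1}{224136 + \sqrt{\left(-4\right)^{2} + \left(-1 - 3 \cdot \frac{3}{1}\right)^{2}} \cdot 1858} = \frac{1}{224136 + \sqrt{16 + \left(-1 - 3 \cdot 3 \cdot 1\right)^{2}} \cdot 1858} = \frac{1}{224136 + \sqrt{16 + \left(-1 - 9\right)^{2}} \cdot 1858} = \frac{1}{224136 + \sqrt{16 + \left(-10\right)^{2}} \cdot 1858} = \frac{1}{224136 + \sqrt{16 + 100} \cdot 1858} = \frac{1}{224136 + \sqrt{116} \cdot 1858} = \frac{1}{224136 + 2 \sqrt{29} \cdot 1858} = \frac{1}{224136 + 3716 \sqrt{29}}$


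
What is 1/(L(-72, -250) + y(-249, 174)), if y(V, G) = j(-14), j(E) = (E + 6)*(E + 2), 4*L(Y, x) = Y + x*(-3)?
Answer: 2/531 ≈ 0.0037665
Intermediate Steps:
L(Y, x) = -3*x/4 + Y/4 (L(Y, x) = (Y + x*(-3))/4 = (Y - 3*x)/4 = -3*x/4 + Y/4)
j(E) = (2 + E)*(6 + E) (j(E) = (6 + E)*(2 + E) = (2 + E)*(6 + E))
y(V, G) = 96 (y(V, G) = 12 + (-14)² + 8*(-14) = 12 + 196 - 112 = 96)
1/(L(-72, -250) + y(-249, 174)) = 1/((-¾*(-250) + (¼)*(-72)) + 96) = 1/((375/2 - 18) + 96) = 1/(339/2 + 96) = 1/(531/2) = 2/531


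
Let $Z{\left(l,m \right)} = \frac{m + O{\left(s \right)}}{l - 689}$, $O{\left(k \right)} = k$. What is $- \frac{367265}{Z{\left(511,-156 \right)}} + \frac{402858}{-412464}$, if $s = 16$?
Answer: $- \frac{224701129925}{481208} \approx -4.6695 \cdot 10^{5}$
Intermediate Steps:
$Z{\left(l,m \right)} = \frac{16 + m}{-689 + l}$ ($Z{\left(l,m \right)} = \frac{m + 16}{l - 689} = \frac{16 + m}{-689 + l}$)
$- \frac{367265}{Z{\left(511,-156 \right)}} + \frac{402858}{-412464} = - \frac{367265}{\frac{1}{-689 + 511} \left(16 - 156\right)} + \frac{402858}{-412464} = - \frac{367265}{\frac{1}{-178} \left(-140\right)} + 402858 \left(- \frac{1}{412464}\right) = - \frac{367265}{\left(- \frac{1}{178}\right) \left(-140\right)} - \frac{67143}{68744} = - \frac{367265}{\frac{70}{89}} - \frac{67143}{68744} = \left(-367265\right) \frac{89}{70} - \frac{67143}{68744} = - \frac{6537317}{14} - \frac{67143}{68744} = - \frac{224701129925}{481208}$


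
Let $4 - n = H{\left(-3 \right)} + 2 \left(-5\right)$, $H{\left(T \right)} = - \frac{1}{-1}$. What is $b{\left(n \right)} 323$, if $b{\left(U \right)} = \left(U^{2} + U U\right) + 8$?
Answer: $111758$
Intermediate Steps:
$H{\left(T \right)} = 1$ ($H{\left(T \right)} = \left(-1\right) \left(-1\right) = 1$)
$n = 13$ ($n = 4 - \left(1 + 2 \left(-5\right)\right) = 4 - \left(1 - 10\right) = 4 - -9 = 4 + 9 = 13$)
$b{\left(U \right)} = 8 + 2 U^{2}$ ($b{\left(U \right)} = \left(U^{2} + U^{2}\right) + 8 = 2 U^{2} + 8 = 8 + 2 U^{2}$)
$b{\left(n \right)} 323 = \left(8 + 2 \cdot 13^{2}\right) 323 = \left(8 + 2 \cdot 169\right) 323 = \left(8 + 338\right) 323 = 346 \cdot 323 = 111758$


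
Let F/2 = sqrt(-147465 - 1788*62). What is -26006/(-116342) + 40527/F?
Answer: 13003/58171 - 13509*I*sqrt(258321)/172214 ≈ 0.22353 - 39.869*I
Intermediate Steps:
F = 2*I*sqrt(258321) (F = 2*sqrt(-147465 - 1788*62) = 2*sqrt(-147465 - 110856) = 2*sqrt(-258321) = 2*(I*sqrt(258321)) = 2*I*sqrt(258321) ≈ 1016.5*I)
-26006/(-116342) + 40527/F = -26006/(-116342) + 40527/((2*I*sqrt(258321))) = -26006*(-1/116342) + 40527*(-I*sqrt(258321)/516642) = 13003/58171 - 13509*I*sqrt(258321)/172214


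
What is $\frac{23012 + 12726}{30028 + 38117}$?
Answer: $\frac{35738}{68145} \approx 0.52444$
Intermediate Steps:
$\frac{23012 + 12726}{30028 + 38117} = \frac{35738}{68145}$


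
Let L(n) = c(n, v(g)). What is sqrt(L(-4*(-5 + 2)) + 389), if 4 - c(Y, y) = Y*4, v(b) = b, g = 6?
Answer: sqrt(345) ≈ 18.574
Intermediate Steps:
c(Y, y) = 4 - 4*Y (c(Y, y) = 4 - Y*4 = 4 - 4*Y)
L(n) = 4 - 4*n
sqrt(L(-4*(-5 + 2)) + 389) = sqrt((4 - (-16)*(-5 + 2)) + 389) = sqrt((4 - (-16)*(-3)) + 389) = sqrt((4 - 4*12) + 389) = sqrt((4 - 48) + 389) = sqrt(-44 + 389) = sqrt(345)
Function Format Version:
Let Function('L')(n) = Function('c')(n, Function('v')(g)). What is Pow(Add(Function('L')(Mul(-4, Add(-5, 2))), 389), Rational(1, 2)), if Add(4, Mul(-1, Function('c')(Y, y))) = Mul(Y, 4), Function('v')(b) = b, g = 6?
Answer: Pow(345, Rational(1, 2)) ≈ 18.574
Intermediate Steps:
Function('c')(Y, y) = Add(4, Mul(-4, Y)) (Function('c')(Y, y) = Add(4, Mul(-1, Mul(Y, 4))) = Add(4, Mul(-1, Mul(4, Y))) = Add(4, Mul(-4, Y)))
Function('L')(n) = Add(4, Mul(-4, n))
Pow(Add(Function('L')(Mul(-4, Add(-5, 2))), 389), Rational(1, 2)) = Pow(Add(Add(4, Mul(-4, Mul(-4, Add(-5, 2)))), 389), Rational(1, 2)) = Pow(Add(Add(4, Mul(-4, Mul(-4, -3))), 389), Rational(1, 2)) = Pow(Add(Add(4, Mul(-4, 12)), 389), Rational(1, 2)) = Pow(Add(Add(4, -48), 389), Rational(1, 2)) = Pow(Add(-44, 389), Rational(1, 2)) = Pow(345, Rational(1, 2))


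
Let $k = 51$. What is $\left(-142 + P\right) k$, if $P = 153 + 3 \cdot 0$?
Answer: $561$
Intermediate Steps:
$P = 153$ ($P = 153 + 0 = 153$)
$\left(-142 + P\right) k = \left(-142 + 153\right) 51 = 11 \cdot 51 = 561$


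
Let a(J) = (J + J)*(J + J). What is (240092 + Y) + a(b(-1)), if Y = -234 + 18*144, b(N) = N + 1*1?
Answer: 242450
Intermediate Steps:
b(N) = 1 + N (b(N) = N + 1 = 1 + N)
a(J) = 4*J² (a(J) = (2*J)*(2*J) = 4*J²)
Y = 2358 (Y = -234 + 2592 = 2358)
(240092 + Y) + a(b(-1)) = (240092 + 2358) + 4*(1 - 1)² = 242450 + 4*0² = 242450 + 4*0 = 242450 + 0 = 242450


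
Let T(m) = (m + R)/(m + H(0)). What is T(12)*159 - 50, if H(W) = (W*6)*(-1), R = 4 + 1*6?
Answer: 483/2 ≈ 241.50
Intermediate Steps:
R = 10 (R = 4 + 6 = 10)
H(W) = -6*W (H(W) = (6*W)*(-1) = -6*W)
T(m) = (10 + m)/m (T(m) = (m + 10)/(m - 6*0) = (10 + m)/(m + 0) = (10 + m)/m)
T(12)*159 - 50 = ((10 + 12)/12)*159 - 50 = ((1/12)*22)*159 - 50 = (11/6)*159 - 50 = 583/2 - 50 = 483/2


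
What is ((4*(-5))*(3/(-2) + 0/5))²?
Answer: 900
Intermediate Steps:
((4*(-5))*(3/(-2) + 0/5))² = (-20*(3*(-½) + 0*(⅕)))² = (-20*(-3/2 + 0))² = (-20*(-3/2))² = 30² = 900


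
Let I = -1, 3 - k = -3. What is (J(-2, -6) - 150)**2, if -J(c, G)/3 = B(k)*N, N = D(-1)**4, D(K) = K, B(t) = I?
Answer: 21609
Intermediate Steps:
k = 6 (k = 3 - 1*(-3) = 3 + 3 = 6)
B(t) = -1
N = 1 (N = (-1)**4 = 1)
J(c, G) = 3 (J(c, G) = -(-3) = -3*(-1) = 3)
(J(-2, -6) - 150)**2 = (3 - 150)**2 = (-147)**2 = 21609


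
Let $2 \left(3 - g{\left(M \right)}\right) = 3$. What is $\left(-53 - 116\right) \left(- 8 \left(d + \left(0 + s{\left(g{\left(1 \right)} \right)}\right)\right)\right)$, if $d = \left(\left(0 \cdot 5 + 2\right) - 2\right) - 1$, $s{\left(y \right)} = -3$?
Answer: $-5408$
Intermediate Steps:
$g{\left(M \right)} = \frac{3}{2}$ ($g{\left(M \right)} = 3 - \frac{3}{2} = \frac{3}{2}$)
$d = -1$ ($d = \left(\left(0 + 2\right) - 2\right) - 1 = \left(2 - 2\right) - 1 = 0 - 1 = -1$)
$\left(-53 - 116\right) \left(- 8 \left(d + \left(0 + s{\left(g{\left(1 \right)} \right)}\right)\right)\right) = \left(-53 - 116\right) \left(- 8 \left(-1 + \left(0 - 3\right)\right)\right) = \left(-53 - 116\right) \left(- 8 \left(-1 - 3\right)\right) = - 169 \left(\left(-8\right) \left(-4\right)\right) = \left(-169\right) 32 = -5408$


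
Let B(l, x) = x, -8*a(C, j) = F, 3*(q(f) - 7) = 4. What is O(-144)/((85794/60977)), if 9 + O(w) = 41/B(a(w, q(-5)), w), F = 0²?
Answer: -81526249/12354336 ≈ -6.5990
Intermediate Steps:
q(f) = 25/3 (q(f) = 7 + (⅓)*4 = 7 + 4/3 = 25/3)
F = 0
a(C, j) = 0 (a(C, j) = -⅛*0 = 0)
O(w) = -9 + 41/w
O(-144)/((85794/60977)) = (-9 + 41/(-144))/((85794/60977)) = (-9 + 41*(-1/144))/((85794*(1/60977))) = (-9 - 41/144)/(85794/60977) = -1337/144*60977/85794 = -81526249/12354336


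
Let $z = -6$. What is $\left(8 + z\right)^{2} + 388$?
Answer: $392$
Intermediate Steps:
$\left(8 + z\right)^{2} + 388 = \left(8 - 6\right)^{2} + 388 = 2^{2} + 388 = 4 + 388 = 392$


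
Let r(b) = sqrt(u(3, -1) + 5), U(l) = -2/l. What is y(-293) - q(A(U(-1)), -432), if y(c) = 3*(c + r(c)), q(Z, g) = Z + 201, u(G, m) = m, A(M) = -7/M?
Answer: -2141/2 ≈ -1070.5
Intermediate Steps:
q(Z, g) = 201 + Z
r(b) = 2 (r(b) = sqrt(-1 + 5) = sqrt(4) = 2)
y(c) = 6 + 3*c (y(c) = 3*(c + 2) = 3*(2 + c) = 6 + 3*c)
y(-293) - q(A(U(-1)), -432) = (6 + 3*(-293)) - (201 - 7/((-2/(-1)))) = (6 - 879) - (201 - 7/((-2*(-1)))) = -873 - (201 - 7/2) = -873 - 1*395/2 = -873 - 395/2 = -2141/2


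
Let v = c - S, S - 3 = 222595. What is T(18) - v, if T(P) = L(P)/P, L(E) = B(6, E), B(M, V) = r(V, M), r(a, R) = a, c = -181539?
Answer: 404138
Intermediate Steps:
S = 222598 (S = 3 + 222595 = 222598)
v = -404137 (v = -181539 - 1*222598 = -181539 - 222598 = -404137)
B(M, V) = V
L(E) = E
T(P) = 1 (T(P) = P/P = 1)
T(18) - v = 1 - 1*(-404137) = 1 + 404137 = 404138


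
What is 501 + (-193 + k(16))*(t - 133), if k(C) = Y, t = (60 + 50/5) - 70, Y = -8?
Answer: 27234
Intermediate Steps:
t = 0 (t = (60 + 50*(⅕)) - 70 = (60 + 10) - 70 = 70 - 70 = 0)
k(C) = -8
501 + (-193 + k(16))*(t - 133) = 501 + (-193 - 8)*(0 - 133) = 501 - 201*(-133) = 501 + 26733 = 27234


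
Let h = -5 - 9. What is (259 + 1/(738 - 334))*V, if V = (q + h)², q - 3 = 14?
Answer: 941733/404 ≈ 2331.0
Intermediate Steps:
h = -14
q = 17 (q = 3 + 14 = 17)
V = 9 (V = (17 - 14)² = 3² = 9)
(259 + 1/(738 - 334))*V = (259 + 1/(738 - 334))*9 = (259 + 1/404)*9 = (104637/404)*9 = 941733/404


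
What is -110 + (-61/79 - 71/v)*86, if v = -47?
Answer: -172618/3713 ≈ -46.490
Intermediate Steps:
-110 + (-61/79 - 71/v)*86 = -110 + (-61/79 - 71/(-47))*86 = -110 + (-61*1/79 - 71*(-1/47))*86 = -110 + (-61/79 + 71/47)*86 = -110 + (2742/3713)*86 = -110 + 235812/3713 = -172618/3713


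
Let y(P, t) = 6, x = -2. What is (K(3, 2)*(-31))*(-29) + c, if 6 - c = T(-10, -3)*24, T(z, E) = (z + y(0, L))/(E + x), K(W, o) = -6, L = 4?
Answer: -27036/5 ≈ -5407.2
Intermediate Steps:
T(z, E) = (6 + z)/(-2 + E) (T(z, E) = (z + 6)/(E - 2) = (6 + z)/(-2 + E))
c = -66/5 (c = 6 - (6 - 10)/(-2 - 3)*24 = 6 - -4/(-5)*24 = 6 - (-⅕*(-4))*24 = 6 - 4*24/5 = 6 - 1*96/5 = 6 - 96/5 = -66/5 ≈ -13.200)
(K(3, 2)*(-31))*(-29) + c = -6*(-31)*(-29) - 66/5 = 186*(-29) - 66/5 = -5394 - 66/5 = -27036/5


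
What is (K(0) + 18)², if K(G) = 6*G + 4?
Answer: 484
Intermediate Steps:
K(G) = 4 + 6*G
(K(0) + 18)² = ((4 + 6*0) + 18)² = ((4 + 0) + 18)² = (4 + 18)² = 22² = 484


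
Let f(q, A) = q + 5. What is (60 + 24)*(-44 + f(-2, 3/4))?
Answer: -3444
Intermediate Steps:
f(q, A) = 5 + q
(60 + 24)*(-44 + f(-2, 3/4)) = (60 + 24)*(-44 + (5 - 2)) = 84*(-44 + 3) = 84*(-41) = -3444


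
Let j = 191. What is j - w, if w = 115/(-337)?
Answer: 64482/337 ≈ 191.34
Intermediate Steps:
w = -115/337 (w = 115*(-1/337) = -115/337 ≈ -0.34125)
j - w = 191 - 1*(-115/337) = 191 + 115/337 = 64482/337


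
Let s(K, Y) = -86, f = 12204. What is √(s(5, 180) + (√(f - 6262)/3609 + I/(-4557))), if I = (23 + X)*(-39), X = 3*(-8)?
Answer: √(-5861278940913 + 18882689*√5942)/261051 ≈ 9.2729*I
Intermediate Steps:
X = -24
I = 39 (I = (23 - 24)*(-39) = -1*(-39) = 39)
√(s(5, 180) + (√(f - 6262)/3609 + I/(-4557))) = √(-86 + (√(12204 - 6262)/3609 + 39/(-4557))) = √(-86 + (√5942*(1/3609) + 39*(-1/4557))) = √(-86 + (√5942/3609 - 13/1519)) = √(-86 + (-13/1519 + √5942/3609)) = √(-130647/1519 + √5942/3609)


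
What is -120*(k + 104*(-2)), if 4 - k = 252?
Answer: 54720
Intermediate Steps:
k = -248 (k = 4 - 1*252 = 4 - 252 = -248)
-120*(k + 104*(-2)) = -120*(-248 + 104*(-2)) = -120*(-248 - 208) = -120*(-456) = 54720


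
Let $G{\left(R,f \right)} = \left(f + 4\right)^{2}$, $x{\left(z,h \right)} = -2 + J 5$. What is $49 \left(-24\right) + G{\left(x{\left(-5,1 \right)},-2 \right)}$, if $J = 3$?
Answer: $-1172$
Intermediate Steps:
$x{\left(z,h \right)} = 13$ ($x{\left(z,h \right)} = -2 + 3 \cdot 5 = -2 + 15 = 13$)
$G{\left(R,f \right)} = \left(4 + f\right)^{2}$
$49 \left(-24\right) + G{\left(x{\left(-5,1 \right)},-2 \right)} = 49 \left(-24\right) + \left(4 - 2\right)^{2} = -1176 + 2^{2} = -1176 + 4 = -1172$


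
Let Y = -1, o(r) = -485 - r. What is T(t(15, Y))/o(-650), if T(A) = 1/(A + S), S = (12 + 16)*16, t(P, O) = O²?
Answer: 1/74085 ≈ 1.3498e-5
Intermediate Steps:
S = 448 (S = 28*16 = 448)
T(A) = 1/(448 + A) (T(A) = 1/(A + 448) = 1/(448 + A))
T(t(15, Y))/o(-650) = 1/((448 + (-1)²)*(-485 - 1*(-650))) = 1/((448 + 1)*(-485 + 650)) = 1/(449*165) = (1/449)*(1/165) = 1/74085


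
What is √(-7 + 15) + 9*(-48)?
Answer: -432 + 2*√2 ≈ -429.17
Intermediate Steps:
√(-7 + 15) + 9*(-48) = √8 - 432 = 2*√2 - 432 = -432 + 2*√2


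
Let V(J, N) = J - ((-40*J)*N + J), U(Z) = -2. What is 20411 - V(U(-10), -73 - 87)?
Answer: 7611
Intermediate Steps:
V(J, N) = 40*J*N (V(J, N) = J - (-40*J*N + J) = J - (J - 40*J*N) = J + (-J + 40*J*N) = 40*J*N)
20411 - V(U(-10), -73 - 87) = 20411 - 40*(-2)*(-73 - 87) = 20411 - 40*(-2)*(-160) = 20411 - 1*12800 = 20411 - 12800 = 7611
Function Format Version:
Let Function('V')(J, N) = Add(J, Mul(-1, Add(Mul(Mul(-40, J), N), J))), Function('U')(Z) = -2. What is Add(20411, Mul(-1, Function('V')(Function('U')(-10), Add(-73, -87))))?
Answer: 7611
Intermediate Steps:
Function('V')(J, N) = Mul(40, J, N) (Function('V')(J, N) = Add(J, Mul(-1, Add(Mul(-40, J, N), J))) = Add(J, Mul(-1, Add(J, Mul(-40, J, N)))) = Add(J, Add(Mul(-1, J), Mul(40, J, N))) = Mul(40, J, N))
Add(20411, Mul(-1, Function('V')(Function('U')(-10), Add(-73, -87)))) = Add(20411, Mul(-1, Mul(40, -2, Add(-73, -87)))) = Add(20411, Mul(-1, Mul(40, -2, -160))) = Add(20411, Mul(-1, 12800)) = Add(20411, -12800) = 7611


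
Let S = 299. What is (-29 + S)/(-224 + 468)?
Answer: 135/122 ≈ 1.1066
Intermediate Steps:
(-29 + S)/(-224 + 468) = (-29 + 299)/(-224 + 468) = 270/244 = 270*(1/244) = 135/122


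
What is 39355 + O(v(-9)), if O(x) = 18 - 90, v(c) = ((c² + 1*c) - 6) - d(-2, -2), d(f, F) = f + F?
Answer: 39283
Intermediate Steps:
d(f, F) = F + f
v(c) = -2 + c + c² (v(c) = ((c² + 1*c) - 6) - (-2 - 2) = ((c² + c) - 6) - 1*(-4) = ((c + c²) - 6) + 4 = (-6 + c + c²) + 4 = -2 + c + c²)
O(x) = -72
39355 + O(v(-9)) = 39355 - 72 = 39283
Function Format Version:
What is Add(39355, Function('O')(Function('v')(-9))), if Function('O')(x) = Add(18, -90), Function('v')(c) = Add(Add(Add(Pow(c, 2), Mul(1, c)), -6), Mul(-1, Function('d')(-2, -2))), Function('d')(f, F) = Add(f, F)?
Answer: 39283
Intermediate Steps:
Function('d')(f, F) = Add(F, f)
Function('v')(c) = Add(-2, c, Pow(c, 2)) (Function('v')(c) = Add(Add(Add(Pow(c, 2), Mul(1, c)), -6), Mul(-1, Add(-2, -2))) = Add(Add(Add(Pow(c, 2), c), -6), Mul(-1, -4)) = Add(Add(Add(c, Pow(c, 2)), -6), 4) = Add(Add(-6, c, Pow(c, 2)), 4) = Add(-2, c, Pow(c, 2)))
Function('O')(x) = -72
Add(39355, Function('O')(Function('v')(-9))) = Add(39355, -72) = 39283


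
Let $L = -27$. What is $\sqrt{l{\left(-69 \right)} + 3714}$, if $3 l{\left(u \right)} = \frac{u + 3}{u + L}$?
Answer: $\frac{\sqrt{534849}}{12} \approx 60.944$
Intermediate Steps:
$l{\left(u \right)} = \frac{3 + u}{3 \left(-27 + u\right)}$ ($l{\left(u \right)} = \frac{\left(u + 3\right) \frac{1}{u - 27}}{3} = \frac{\left(3 + u\right) \frac{1}{-27 + u}}{3} = \frac{\frac{1}{-27 + u} \left(3 + u\right)}{3} = \frac{3 + u}{3 \left(-27 + u\right)}$)
$\sqrt{l{\left(-69 \right)} + 3714} = \sqrt{\frac{3 - 69}{3 \left(-27 - 69\right)} + 3714} = \sqrt{\frac{1}{3} \frac{1}{-96} \left(-66\right) + 3714} = \sqrt{\frac{1}{3} \left(- \frac{1}{96}\right) \left(-66\right) + 3714} = \sqrt{\frac{11}{48} + 3714} = \sqrt{\frac{178283}{48}} = \frac{\sqrt{534849}}{12}$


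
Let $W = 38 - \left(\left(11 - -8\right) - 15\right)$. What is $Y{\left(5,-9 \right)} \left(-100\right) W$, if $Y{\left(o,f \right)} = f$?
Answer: $30600$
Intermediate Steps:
$W = 34$ ($W = 38 - \left(\left(11 + 8\right) - 15\right) = 38 - \left(19 - 15\right) = 38 - 4 = 34$)
$Y{\left(5,-9 \right)} \left(-100\right) W = \left(-9\right) \left(-100\right) 34 = 900 \cdot 34 = 30600$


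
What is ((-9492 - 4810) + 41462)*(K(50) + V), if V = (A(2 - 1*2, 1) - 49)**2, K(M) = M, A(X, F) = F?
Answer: 63934640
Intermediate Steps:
V = 2304 (V = (1 - 49)**2 = (-48)**2 = 2304)
((-9492 - 4810) + 41462)*(K(50) + V) = ((-9492 - 4810) + 41462)*(50 + 2304) = (-14302 + 41462)*2354 = 27160*2354 = 63934640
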